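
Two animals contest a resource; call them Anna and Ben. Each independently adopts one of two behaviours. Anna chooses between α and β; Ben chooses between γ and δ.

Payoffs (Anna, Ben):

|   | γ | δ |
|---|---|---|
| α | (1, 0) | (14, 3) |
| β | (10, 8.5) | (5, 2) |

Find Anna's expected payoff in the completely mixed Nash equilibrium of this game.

15/2

First find q, the probability Ben plays γ, from Anna's indifference between α and β: q + 14(1−q) = 10q + 5(1−q), giving q = 1/2.
Since Anna is indifferent in equilibrium, Anna's expected payoff equals the payoff from either row against (1/2, 1/2). Using α: (1/2) + 14(1/2) = 15/2.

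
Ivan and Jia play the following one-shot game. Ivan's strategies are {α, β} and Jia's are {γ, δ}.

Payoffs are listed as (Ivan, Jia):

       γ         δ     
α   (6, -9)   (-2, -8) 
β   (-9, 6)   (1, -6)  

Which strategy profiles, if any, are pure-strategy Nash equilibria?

none

(α, γ): Jia prefers δ (-8 > -9) — not an equilibrium.
(α, δ): Ivan prefers β (1 > -2) — not an equilibrium.
(β, γ): Ivan prefers α (6 > -9) — not an equilibrium.
(β, δ): Jia prefers γ (6 > -6) — not an equilibrium.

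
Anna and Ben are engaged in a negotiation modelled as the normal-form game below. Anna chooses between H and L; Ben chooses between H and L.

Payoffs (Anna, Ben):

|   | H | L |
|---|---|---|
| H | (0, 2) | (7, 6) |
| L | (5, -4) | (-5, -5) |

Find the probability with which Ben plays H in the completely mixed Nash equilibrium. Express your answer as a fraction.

12/17

Let q be the probability that Ben plays H. In a completely mixed equilibrium, Anna must be indifferent between H and L.
Anna's expected payoff from H is 7(1−q); from L it is 5q − 5(1−q).
Setting these equal: −7q + 7 = 10q − 5, so q = 12/17.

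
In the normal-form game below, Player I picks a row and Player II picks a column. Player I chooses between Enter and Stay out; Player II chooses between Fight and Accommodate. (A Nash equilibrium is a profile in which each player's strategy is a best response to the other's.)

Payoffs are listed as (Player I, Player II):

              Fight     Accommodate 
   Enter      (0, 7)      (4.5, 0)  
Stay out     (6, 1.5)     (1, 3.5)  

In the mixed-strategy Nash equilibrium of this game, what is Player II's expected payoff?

First find x, the probability Player I plays Enter, from Player II's indifference between Fight and Accommodate: 7x + 1.5(1−x) = 3.5(1−x), giving x = 2/9.
Since Player II is indifferent in equilibrium, Player II's expected payoff equals the payoff from either column against (2/9, 7/9). Using Fight: 7(2/9) + 1.5(7/9) = 49/18.

49/18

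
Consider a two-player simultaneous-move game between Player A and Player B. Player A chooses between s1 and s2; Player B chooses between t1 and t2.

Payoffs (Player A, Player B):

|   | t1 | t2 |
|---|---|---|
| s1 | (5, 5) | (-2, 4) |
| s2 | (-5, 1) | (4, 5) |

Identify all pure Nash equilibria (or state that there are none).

(s1, t1) and (s2, t2)

(s1, t1): Player A gets 5 ≥ -5 from s2, and Player B gets 5 ≥ 4 from t2 — Nash equilibrium.
(s1, t2): Player A prefers s2 (4 > -2); Player B prefers t1 (5 > 4) — not an equilibrium.
(s2, t1): Player A prefers s1 (5 > -5); Player B prefers t2 (5 > 1) — not an equilibrium.
(s2, t2): Player A gets 4 ≥ -2 from s1, and Player B gets 5 ≥ 1 from t1 — Nash equilibrium.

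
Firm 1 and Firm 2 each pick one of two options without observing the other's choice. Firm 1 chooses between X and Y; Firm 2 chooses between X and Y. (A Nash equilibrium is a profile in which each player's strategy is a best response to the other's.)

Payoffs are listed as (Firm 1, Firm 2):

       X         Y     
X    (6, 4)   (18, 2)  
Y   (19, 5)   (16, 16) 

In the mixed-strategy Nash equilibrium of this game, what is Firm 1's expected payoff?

82/5

First find y, the probability Firm 2 plays X, from Firm 1's indifference between X and Y: 6y + 18(1−y) = 19y + 16(1−y), giving y = 2/15.
Since Firm 1 is indifferent in equilibrium, Firm 1's expected payoff equals the payoff from either row against (2/15, 13/15). Using X: 6(2/15) + 18(13/15) = 82/5.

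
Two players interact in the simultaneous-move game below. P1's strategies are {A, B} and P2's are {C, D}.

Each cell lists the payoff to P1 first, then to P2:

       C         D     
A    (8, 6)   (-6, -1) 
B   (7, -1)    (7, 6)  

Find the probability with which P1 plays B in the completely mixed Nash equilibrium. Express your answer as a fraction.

Let p be the probability that P1 plays A. In a completely mixed equilibrium, P2 must be indifferent between C and D.
P2's expected payoff from C is 6p − (1−p); from D it is −p + 6(1−p).
Setting these equal: 7p − 1 = −7p + 6, so p = 1/2.
Therefore P1 plays B with probability 1 − 1/2 = 1/2.

1/2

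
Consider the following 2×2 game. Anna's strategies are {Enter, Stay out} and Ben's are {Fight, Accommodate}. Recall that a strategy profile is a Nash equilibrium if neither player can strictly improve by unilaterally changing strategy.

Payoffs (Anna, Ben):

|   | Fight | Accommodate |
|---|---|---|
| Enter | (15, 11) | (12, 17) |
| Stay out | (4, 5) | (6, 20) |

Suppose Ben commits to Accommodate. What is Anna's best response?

Enter

Against Accommodate, Anna earns 12 from Enter and 6 from Stay out.
So Enter is the best response.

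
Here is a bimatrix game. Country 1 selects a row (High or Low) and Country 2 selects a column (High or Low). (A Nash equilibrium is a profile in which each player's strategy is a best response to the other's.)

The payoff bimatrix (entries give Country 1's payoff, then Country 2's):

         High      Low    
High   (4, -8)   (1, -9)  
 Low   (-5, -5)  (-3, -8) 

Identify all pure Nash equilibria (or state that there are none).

(High, High): Country 1 gets 4 ≥ -5 from Low, and Country 2 gets -8 ≥ -9 from Low — Nash equilibrium.
(High, Low): Country 2 prefers High (-8 > -9) — not an equilibrium.
(Low, High): Country 1 prefers High (4 > -5) — not an equilibrium.
(Low, Low): Country 1 prefers High (1 > -3); Country 2 prefers High (-5 > -8) — not an equilibrium.

(High, High)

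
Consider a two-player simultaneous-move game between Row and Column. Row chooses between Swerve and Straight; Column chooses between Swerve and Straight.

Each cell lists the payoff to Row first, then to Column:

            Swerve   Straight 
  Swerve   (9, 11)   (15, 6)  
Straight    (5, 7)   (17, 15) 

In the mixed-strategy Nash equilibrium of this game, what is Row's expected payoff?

First find y, the probability Column plays Swerve, from Row's indifference between Swerve and Straight: 9y + 15(1−y) = 5y + 17(1−y), giving y = 1/3.
Since Row is indifferent in equilibrium, Row's expected payoff equals the payoff from either row against (1/3, 2/3). Using Swerve: 9(1/3) + 15(2/3) = 13.

13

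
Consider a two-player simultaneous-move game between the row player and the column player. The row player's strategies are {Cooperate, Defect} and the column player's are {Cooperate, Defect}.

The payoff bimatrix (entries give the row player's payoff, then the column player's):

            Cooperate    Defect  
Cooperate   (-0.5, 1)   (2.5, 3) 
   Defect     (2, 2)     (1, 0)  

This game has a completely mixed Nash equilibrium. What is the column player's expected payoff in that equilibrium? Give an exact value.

First find x, the probability the row player plays Cooperate, from the column player's indifference between Cooperate and Defect: x + 2(1−x) = 3x, giving x = 1/2.
Since the column player is indifferent in equilibrium, the column player's expected payoff equals the payoff from either column against (1/2, 1/2). Using Cooperate: (1/2) + 2(1/2) = 3/2.

3/2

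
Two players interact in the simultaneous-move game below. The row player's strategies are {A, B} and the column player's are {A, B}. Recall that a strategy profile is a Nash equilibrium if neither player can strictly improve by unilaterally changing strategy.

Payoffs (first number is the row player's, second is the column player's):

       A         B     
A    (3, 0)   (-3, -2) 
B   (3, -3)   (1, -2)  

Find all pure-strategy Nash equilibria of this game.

(A, A) and (B, B)

(A, A): the row player gets 3 ≥ 3 from B, and the column player gets 0 ≥ -2 from B — Nash equilibrium.
(A, B): the row player prefers B (1 > -3); the column player prefers A (0 > -2) — not an equilibrium.
(B, A): the column player prefers B (-2 > -3) — not an equilibrium.
(B, B): the row player gets 1 ≥ -3 from A, and the column player gets -2 ≥ -3 from A — Nash equilibrium.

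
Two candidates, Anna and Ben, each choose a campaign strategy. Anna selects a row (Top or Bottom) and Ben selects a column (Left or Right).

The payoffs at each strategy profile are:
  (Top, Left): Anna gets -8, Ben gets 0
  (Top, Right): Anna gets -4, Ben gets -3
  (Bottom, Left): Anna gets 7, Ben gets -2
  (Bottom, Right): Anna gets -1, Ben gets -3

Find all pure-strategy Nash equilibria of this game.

(Top, Left): Anna prefers Bottom (7 > -8) — not an equilibrium.
(Top, Right): Anna prefers Bottom (-1 > -4); Ben prefers Left (0 > -3) — not an equilibrium.
(Bottom, Left): Anna gets 7 ≥ -8 from Top, and Ben gets -2 ≥ -3 from Right — Nash equilibrium.
(Bottom, Right): Ben prefers Left (-2 > -3) — not an equilibrium.

(Bottom, Left)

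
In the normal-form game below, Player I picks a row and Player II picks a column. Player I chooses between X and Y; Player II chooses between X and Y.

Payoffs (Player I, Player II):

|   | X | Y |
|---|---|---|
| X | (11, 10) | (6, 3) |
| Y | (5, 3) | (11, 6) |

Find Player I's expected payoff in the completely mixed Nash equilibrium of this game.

91/11

First find y, the probability Player II plays X, from Player I's indifference between X and Y: 11y + 6(1−y) = 5y + 11(1−y), giving y = 5/11.
Since Player I is indifferent in equilibrium, Player I's expected payoff equals the payoff from either row against (5/11, 6/11). Using X: 11(5/11) + 6(6/11) = 91/11.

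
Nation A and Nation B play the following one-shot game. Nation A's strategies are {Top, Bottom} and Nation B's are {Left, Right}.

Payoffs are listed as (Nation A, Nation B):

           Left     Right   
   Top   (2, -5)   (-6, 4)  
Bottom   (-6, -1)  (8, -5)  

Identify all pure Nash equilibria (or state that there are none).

(Top, Left): Nation B prefers Right (4 > -5) — not an equilibrium.
(Top, Right): Nation A prefers Bottom (8 > -6) — not an equilibrium.
(Bottom, Left): Nation A prefers Top (2 > -6) — not an equilibrium.
(Bottom, Right): Nation B prefers Left (-1 > -5) — not an equilibrium.

none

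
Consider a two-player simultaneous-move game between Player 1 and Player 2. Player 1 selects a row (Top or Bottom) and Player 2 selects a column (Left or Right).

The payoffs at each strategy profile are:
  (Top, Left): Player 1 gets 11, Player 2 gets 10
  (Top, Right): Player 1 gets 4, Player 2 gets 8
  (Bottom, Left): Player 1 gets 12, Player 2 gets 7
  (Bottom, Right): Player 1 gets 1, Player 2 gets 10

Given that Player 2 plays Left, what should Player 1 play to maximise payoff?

Bottom

Against Left, Player 1 earns 11 from Top and 12 from Bottom.
So Bottom is the best response.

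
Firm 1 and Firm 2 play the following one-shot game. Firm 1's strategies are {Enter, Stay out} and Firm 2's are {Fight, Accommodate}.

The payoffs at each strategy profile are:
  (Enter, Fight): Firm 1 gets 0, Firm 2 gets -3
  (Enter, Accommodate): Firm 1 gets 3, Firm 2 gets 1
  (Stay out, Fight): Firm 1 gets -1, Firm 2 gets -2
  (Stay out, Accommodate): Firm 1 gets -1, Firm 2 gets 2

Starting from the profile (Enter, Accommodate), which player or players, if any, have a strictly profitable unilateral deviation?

Firm 1 at (Enter, Accommodate) earns 3; deviating to Stay out yields -1 — not better.
Firm 2 earns 1; deviating to Fight yields -3 — not better.
Neither player can strictly improve; the profile is a Nash equilibrium.

Neither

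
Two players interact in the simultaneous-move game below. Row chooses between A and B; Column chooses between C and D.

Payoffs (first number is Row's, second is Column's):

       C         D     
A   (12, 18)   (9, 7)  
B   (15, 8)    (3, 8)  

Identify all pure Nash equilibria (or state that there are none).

(A, C): Row prefers B (15 > 12) — not an equilibrium.
(A, D): Column prefers C (18 > 7) — not an equilibrium.
(B, C): Row gets 15 ≥ 12 from A, and Column gets 8 ≥ 8 from D — Nash equilibrium.
(B, D): Row prefers A (9 > 3) — not an equilibrium.

(B, C)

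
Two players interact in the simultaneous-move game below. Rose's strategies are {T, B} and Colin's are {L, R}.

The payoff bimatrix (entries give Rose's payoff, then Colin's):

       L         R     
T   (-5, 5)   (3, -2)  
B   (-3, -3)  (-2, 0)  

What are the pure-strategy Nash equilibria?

none

(T, L): Rose prefers B (-3 > -5) — not an equilibrium.
(T, R): Colin prefers L (5 > -2) — not an equilibrium.
(B, L): Colin prefers R (0 > -3) — not an equilibrium.
(B, R): Rose prefers T (3 > -2) — not an equilibrium.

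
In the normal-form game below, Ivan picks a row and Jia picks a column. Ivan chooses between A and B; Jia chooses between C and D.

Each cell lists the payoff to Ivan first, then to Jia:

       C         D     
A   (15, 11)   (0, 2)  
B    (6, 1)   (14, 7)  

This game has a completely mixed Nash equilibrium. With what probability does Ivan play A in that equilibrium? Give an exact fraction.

2/5

Let r be the probability that Ivan plays A. In a completely mixed equilibrium, Jia must be indifferent between C and D.
Jia's expected payoff from C is 11r + (1−r); from D it is 2r + 7(1−r).
Setting these equal: 10r + 1 = −5r + 7, so r = 2/5.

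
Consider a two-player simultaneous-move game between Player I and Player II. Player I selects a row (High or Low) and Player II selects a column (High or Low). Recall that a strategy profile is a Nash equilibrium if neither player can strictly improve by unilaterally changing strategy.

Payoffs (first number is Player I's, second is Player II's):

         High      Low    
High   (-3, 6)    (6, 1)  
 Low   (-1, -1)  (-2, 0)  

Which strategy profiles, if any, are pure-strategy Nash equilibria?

(High, High): Player I prefers Low (-1 > -3) — not an equilibrium.
(High, Low): Player II prefers High (6 > 1) — not an equilibrium.
(Low, High): Player II prefers Low (0 > -1) — not an equilibrium.
(Low, Low): Player I prefers High (6 > -2) — not an equilibrium.

none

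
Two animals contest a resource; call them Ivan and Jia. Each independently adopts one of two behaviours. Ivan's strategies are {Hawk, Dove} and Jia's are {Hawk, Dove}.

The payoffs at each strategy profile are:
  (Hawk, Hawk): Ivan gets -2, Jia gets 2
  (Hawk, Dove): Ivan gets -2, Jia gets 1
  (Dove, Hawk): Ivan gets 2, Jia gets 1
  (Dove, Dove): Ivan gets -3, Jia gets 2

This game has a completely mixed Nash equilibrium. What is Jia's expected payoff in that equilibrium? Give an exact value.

3/2

First find x, the probability Ivan plays Hawk, from Jia's indifference between Hawk and Dove: 2x + (1−x) = x + 2(1−x), giving x = 1/2.
Since Jia is indifferent in equilibrium, Jia's expected payoff equals the payoff from either column against (1/2, 1/2). Using Hawk: 2(1/2) + (1/2) = 3/2.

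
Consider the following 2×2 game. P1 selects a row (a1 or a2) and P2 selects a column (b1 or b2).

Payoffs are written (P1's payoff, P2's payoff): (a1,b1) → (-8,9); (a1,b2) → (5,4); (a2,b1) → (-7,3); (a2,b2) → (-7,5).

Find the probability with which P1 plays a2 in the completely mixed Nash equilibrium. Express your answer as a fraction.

5/7

Let x be the probability that P1 plays a1. In a completely mixed equilibrium, P2 must be indifferent between b1 and b2.
P2's expected payoff from b1 is 9x + 3(1−x); from b2 it is 4x + 5(1−x).
Setting these equal: 6x + 3 = −x + 5, so x = 2/7.
Therefore P1 plays a2 with probability 1 − 2/7 = 5/7.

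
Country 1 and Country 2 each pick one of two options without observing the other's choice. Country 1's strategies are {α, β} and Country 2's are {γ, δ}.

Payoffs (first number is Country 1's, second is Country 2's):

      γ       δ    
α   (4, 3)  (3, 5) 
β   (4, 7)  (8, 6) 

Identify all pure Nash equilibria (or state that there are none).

(α, γ): Country 2 prefers δ (5 > 3) — not an equilibrium.
(α, δ): Country 1 prefers β (8 > 3) — not an equilibrium.
(β, γ): Country 1 gets 4 ≥ 4 from α, and Country 2 gets 7 ≥ 6 from δ — Nash equilibrium.
(β, δ): Country 2 prefers γ (7 > 6) — not an equilibrium.

(β, γ)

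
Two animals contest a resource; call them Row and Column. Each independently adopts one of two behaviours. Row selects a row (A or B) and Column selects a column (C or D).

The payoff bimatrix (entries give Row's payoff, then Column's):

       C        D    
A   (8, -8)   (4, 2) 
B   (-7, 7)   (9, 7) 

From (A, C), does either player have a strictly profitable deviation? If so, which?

Row at (A, C) earns 8; deviating to B yields -7 — not better.
Column earns -8; deviating to D yields 2 — a strict improvement.
Only Column has a strictly profitable deviation.

Column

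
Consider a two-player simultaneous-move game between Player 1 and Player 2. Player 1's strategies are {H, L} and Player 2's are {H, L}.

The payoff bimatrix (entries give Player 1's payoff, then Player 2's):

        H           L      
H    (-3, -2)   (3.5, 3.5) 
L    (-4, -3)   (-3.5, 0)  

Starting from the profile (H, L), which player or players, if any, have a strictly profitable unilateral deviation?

Player 1 at (H, L) earns 3.5; deviating to L yields -3.5 — not better.
Player 2 earns 3.5; deviating to H yields -2 — not better.
Neither player can strictly improve; the profile is a Nash equilibrium.

Neither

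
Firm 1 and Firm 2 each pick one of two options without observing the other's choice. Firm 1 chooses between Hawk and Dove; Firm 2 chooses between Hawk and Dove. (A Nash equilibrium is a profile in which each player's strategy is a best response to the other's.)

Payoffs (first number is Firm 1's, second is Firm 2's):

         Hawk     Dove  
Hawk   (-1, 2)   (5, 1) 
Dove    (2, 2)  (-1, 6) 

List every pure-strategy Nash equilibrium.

none

(Hawk, Hawk): Firm 1 prefers Dove (2 > -1) — not an equilibrium.
(Hawk, Dove): Firm 2 prefers Hawk (2 > 1) — not an equilibrium.
(Dove, Hawk): Firm 2 prefers Dove (6 > 2) — not an equilibrium.
(Dove, Dove): Firm 1 prefers Hawk (5 > -1) — not an equilibrium.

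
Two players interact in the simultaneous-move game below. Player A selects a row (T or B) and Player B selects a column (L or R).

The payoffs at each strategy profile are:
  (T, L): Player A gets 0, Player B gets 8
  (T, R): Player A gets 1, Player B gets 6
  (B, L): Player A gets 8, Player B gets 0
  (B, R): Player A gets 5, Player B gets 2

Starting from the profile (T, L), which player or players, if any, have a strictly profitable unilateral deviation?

Player A

Player A at (T, L) earns 0; deviating to B yields 8 — a strict improvement.
Player B earns 8; deviating to R yields 6 — not better.
Only Player A has a strictly profitable deviation.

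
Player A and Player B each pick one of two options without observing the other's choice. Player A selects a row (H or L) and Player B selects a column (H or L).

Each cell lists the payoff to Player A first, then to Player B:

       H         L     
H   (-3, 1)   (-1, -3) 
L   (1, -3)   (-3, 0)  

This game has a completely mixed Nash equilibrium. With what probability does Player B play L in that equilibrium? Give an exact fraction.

2/3

Let y be the probability that Player B plays H. In a completely mixed equilibrium, Player A must be indifferent between H and L.
Player A's expected payoff from H is −3y − (1−y); from L it is y − 3(1−y).
Setting these equal: −2y − 1 = 4y − 3, so y = 1/3.
Therefore Player B plays L with probability 1 − 1/3 = 2/3.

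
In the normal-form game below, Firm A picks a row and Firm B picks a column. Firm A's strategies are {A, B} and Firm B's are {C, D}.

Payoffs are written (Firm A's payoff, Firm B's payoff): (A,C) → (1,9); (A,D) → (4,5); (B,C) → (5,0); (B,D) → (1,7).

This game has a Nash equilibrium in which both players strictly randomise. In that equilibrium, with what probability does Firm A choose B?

4/11

Let x be the probability that Firm A plays A. In a completely mixed equilibrium, Firm B must be indifferent between C and D.
Firm B's expected payoff from C is 9x; from D it is 5x + 7(1−x).
Setting these equal: 9x = −2x + 7, so x = 7/11.
Therefore Firm A plays B with probability 1 − 7/11 = 4/11.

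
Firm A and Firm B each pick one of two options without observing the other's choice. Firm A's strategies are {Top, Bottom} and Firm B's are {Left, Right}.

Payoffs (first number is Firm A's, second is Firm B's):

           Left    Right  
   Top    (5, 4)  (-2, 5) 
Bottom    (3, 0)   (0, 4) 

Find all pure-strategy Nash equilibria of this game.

(Bottom, Right)

(Top, Left): Firm B prefers Right (5 > 4) — not an equilibrium.
(Top, Right): Firm A prefers Bottom (0 > -2) — not an equilibrium.
(Bottom, Left): Firm A prefers Top (5 > 3); Firm B prefers Right (4 > 0) — not an equilibrium.
(Bottom, Right): Firm A gets 0 ≥ -2 from Top, and Firm B gets 4 ≥ 0 from Left — Nash equilibrium.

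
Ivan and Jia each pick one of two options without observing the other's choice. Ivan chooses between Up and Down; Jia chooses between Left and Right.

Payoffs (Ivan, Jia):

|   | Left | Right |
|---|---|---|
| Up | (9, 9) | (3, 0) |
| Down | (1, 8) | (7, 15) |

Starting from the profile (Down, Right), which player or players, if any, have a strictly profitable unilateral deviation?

Neither

Ivan at (Down, Right) earns 7; deviating to Up yields 3 — not better.
Jia earns 15; deviating to Left yields 8 — not better.
Neither player can strictly improve; the profile is a Nash equilibrium.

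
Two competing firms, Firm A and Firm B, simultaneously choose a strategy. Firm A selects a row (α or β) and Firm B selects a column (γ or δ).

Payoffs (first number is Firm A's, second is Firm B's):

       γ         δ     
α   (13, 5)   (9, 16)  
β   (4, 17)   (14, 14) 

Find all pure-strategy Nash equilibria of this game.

(α, γ): Firm B prefers δ (16 > 5) — not an equilibrium.
(α, δ): Firm A prefers β (14 > 9) — not an equilibrium.
(β, γ): Firm A prefers α (13 > 4) — not an equilibrium.
(β, δ): Firm B prefers γ (17 > 14) — not an equilibrium.

none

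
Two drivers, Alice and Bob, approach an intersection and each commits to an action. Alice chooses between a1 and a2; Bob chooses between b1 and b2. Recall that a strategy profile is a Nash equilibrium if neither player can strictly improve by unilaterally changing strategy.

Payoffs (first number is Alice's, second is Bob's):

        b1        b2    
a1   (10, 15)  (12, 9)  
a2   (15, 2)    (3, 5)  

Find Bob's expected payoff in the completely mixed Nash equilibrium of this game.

19/3

First find x, the probability Alice plays a1, from Bob's indifference between b1 and b2: 15x + 2(1−x) = 9x + 5(1−x), giving x = 1/3.
Since Bob is indifferent in equilibrium, Bob's expected payoff equals the payoff from either column against (1/3, 2/3). Using b1: 15(1/3) + 2(2/3) = 19/3.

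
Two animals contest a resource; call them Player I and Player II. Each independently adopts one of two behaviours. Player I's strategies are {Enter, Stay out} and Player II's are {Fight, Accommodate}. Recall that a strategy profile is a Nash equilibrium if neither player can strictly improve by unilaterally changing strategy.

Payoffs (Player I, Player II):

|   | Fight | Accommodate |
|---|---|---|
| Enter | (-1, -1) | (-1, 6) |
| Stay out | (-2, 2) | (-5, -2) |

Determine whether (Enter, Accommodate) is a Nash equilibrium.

Yes

At (Enter, Accommodate), Player I earns -1; switching to Stay out would give -5, so Player I has no profitable deviation.
Player II earns 6; switching to Fight would give -1, so Player II has no profitable deviation.
Neither player can gain by a unilateral deviation, so this profile is a Nash equilibrium.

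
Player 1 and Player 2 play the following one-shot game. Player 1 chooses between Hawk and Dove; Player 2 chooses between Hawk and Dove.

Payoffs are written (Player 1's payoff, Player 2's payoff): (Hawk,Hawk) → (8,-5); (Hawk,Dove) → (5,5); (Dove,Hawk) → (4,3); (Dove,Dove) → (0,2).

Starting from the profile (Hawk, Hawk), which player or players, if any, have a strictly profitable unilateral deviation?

Player 2

Player 1 at (Hawk, Hawk) earns 8; deviating to Dove yields 4 — not better.
Player 2 earns -5; deviating to Dove yields 5 — a strict improvement.
Only Player 2 has a strictly profitable deviation.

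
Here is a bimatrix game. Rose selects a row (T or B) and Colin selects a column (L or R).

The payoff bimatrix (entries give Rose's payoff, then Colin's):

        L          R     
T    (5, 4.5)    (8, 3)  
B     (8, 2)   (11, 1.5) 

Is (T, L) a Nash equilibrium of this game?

At (T, L), Rose earns 5; switching to B would give 8, so Rose would deviate.
Colin earns 4.5; switching to R would give 3, so Colin has no profitable deviation.
Since at least one player can profitably deviate, this is not a Nash equilibrium.

No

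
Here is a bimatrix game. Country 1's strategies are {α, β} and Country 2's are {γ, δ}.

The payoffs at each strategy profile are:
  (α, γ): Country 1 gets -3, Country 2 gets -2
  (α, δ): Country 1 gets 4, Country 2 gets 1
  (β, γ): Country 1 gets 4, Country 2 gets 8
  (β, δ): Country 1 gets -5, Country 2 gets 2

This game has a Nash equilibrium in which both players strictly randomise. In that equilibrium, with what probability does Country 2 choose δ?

7/16

Let c be the probability that Country 2 plays γ. In a completely mixed equilibrium, Country 1 must be indifferent between α and β.
Country 1's expected payoff from α is −3c + 4(1−c); from β it is 4c − 5(1−c).
Setting these equal: −7c + 4 = 9c − 5, so c = 9/16.
Therefore Country 2 plays δ with probability 1 − 9/16 = 7/16.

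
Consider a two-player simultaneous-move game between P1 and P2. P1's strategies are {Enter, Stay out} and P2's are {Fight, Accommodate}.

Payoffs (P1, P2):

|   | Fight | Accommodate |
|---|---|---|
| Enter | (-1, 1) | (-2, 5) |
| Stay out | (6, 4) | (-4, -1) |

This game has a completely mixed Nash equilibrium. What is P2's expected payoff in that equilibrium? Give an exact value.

First find p, the probability P1 plays Enter, from P2's indifference between Fight and Accommodate: p + 4(1−p) = 5p − (1−p), giving p = 5/9.
Since P2 is indifferent in equilibrium, P2's expected payoff equals the payoff from either column against (5/9, 4/9). Using Fight: (5/9) + 4(4/9) = 7/3.

7/3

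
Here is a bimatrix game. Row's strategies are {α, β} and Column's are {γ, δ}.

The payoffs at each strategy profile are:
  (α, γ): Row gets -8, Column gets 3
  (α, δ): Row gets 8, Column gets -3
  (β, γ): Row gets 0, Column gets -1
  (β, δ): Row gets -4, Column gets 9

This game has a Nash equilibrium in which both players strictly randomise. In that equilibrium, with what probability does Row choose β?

3/8

Let r be the probability that Row plays α. In a completely mixed equilibrium, Column must be indifferent between γ and δ.
Column's expected payoff from γ is 3r − (1−r); from δ it is −3r + 9(1−r).
Setting these equal: 4r − 1 = −12r + 9, so r = 5/8.
Therefore Row plays β with probability 1 − 5/8 = 3/8.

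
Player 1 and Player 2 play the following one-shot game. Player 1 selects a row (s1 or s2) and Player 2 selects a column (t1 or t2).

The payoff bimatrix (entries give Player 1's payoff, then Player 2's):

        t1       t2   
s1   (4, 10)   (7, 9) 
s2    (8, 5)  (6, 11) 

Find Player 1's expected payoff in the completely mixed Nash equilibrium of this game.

32/5

First find q, the probability Player 2 plays t1, from Player 1's indifference between s1 and s2: 4q + 7(1−q) = 8q + 6(1−q), giving q = 1/5.
Since Player 1 is indifferent in equilibrium, Player 1's expected payoff equals the payoff from either row against (1/5, 4/5). Using s1: 4(1/5) + 7(4/5) = 32/5.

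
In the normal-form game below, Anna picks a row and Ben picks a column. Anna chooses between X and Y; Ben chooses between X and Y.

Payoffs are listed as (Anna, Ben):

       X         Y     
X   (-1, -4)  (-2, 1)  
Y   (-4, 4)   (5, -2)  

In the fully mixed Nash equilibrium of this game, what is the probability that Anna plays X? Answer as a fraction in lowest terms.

6/11

Let x be the probability that Anna plays X. In a completely mixed equilibrium, Ben must be indifferent between X and Y.
Ben's expected payoff from X is −4x + 4(1−x); from Y it is x − 2(1−x).
Setting these equal: −8x + 4 = 3x − 2, so x = 6/11.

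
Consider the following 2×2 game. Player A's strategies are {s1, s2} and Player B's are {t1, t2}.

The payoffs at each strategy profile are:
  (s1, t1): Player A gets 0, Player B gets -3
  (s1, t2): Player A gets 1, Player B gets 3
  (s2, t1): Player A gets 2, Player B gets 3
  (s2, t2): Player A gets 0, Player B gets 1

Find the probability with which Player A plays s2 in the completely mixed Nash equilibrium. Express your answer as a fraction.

Let p be the probability that Player A plays s1. In a completely mixed equilibrium, Player B must be indifferent between t1 and t2.
Player B's expected payoff from t1 is −3p + 3(1−p); from t2 it is 3p + (1−p).
Setting these equal: −6p + 3 = 2p + 1, so p = 1/4.
Therefore Player A plays s2 with probability 1 − 1/4 = 3/4.

3/4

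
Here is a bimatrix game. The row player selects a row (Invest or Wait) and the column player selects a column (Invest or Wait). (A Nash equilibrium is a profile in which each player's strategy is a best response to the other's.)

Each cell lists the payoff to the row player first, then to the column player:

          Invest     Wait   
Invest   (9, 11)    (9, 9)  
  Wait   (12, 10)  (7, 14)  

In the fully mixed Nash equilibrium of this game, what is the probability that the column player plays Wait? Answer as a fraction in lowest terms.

3/5

Let y be the probability that the column player plays Invest. In a completely mixed equilibrium, the row player must be indifferent between Invest and Wait.
The row player's expected payoff from Invest is 9y + 9(1−y); from Wait it is 12y + 7(1−y).
Setting these equal: 9 = 5y + 7, so y = 2/5.
Therefore the column player plays Wait with probability 1 − 2/5 = 3/5.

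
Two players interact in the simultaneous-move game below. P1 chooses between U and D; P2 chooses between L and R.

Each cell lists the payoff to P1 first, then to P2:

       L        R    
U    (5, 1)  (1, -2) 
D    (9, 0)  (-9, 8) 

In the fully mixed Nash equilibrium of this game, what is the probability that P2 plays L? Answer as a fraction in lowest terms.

5/7

Let c be the probability that P2 plays L. In a completely mixed equilibrium, P1 must be indifferent between U and D.
P1's expected payoff from U is 5c + (1−c); from D it is 9c − 9(1−c).
Setting these equal: 4c + 1 = 18c − 9, so c = 5/7.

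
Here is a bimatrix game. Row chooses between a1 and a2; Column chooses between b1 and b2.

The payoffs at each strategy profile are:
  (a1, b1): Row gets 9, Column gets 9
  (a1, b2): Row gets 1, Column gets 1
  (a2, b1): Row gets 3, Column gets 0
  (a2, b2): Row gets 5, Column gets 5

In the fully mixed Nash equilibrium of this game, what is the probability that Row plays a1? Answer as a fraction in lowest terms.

5/13

Let x be the probability that Row plays a1. In a completely mixed equilibrium, Column must be indifferent between b1 and b2.
Column's expected payoff from b1 is 9x; from b2 it is x + 5(1−x).
Setting these equal: 9x = −4x + 5, so x = 5/13.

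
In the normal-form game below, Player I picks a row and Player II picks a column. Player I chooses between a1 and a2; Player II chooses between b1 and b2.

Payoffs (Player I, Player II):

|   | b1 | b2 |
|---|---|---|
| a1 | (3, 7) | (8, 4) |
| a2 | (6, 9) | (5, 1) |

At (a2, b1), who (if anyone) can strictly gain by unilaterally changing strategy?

Player I at (a2, b1) earns 6; deviating to a1 yields 3 — not better.
Player II earns 9; deviating to b2 yields 1 — not better.
Neither player can strictly improve; the profile is a Nash equilibrium.

Neither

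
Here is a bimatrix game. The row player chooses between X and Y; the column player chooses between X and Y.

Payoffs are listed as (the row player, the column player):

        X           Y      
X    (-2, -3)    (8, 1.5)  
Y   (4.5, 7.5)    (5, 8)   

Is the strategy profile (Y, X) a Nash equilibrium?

No

At (Y, X), the row player earns 4.5; switching to X would give -2, so the row player has no profitable deviation.
The column player earns 7.5; switching to Y would give 8, so the column player would deviate.
Since at least one player can profitably deviate, this is not a Nash equilibrium.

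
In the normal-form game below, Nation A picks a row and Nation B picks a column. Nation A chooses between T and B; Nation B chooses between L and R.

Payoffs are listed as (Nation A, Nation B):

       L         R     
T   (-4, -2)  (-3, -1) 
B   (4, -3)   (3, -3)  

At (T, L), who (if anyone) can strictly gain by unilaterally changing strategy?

Nation A at (T, L) earns -4; deviating to B yields 4 — a strict improvement.
Nation B earns -2; deviating to R yields -1 — a strict improvement.
Both Nation A and Nation B have strictly profitable deviations.

Both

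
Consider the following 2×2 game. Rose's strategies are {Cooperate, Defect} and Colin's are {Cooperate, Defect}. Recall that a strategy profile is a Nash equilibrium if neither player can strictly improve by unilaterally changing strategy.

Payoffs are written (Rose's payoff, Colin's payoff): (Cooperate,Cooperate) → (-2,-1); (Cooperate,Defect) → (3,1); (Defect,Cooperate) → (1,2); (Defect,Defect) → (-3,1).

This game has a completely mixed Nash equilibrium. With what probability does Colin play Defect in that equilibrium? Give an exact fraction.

Let c be the probability that Colin plays Cooperate. In a completely mixed equilibrium, Rose must be indifferent between Cooperate and Defect.
Rose's expected payoff from Cooperate is −2c + 3(1−c); from Defect it is c − 3(1−c).
Setting these equal: −5c + 3 = 4c − 3, so c = 2/3.
Therefore Colin plays Defect with probability 1 − 2/3 = 1/3.

1/3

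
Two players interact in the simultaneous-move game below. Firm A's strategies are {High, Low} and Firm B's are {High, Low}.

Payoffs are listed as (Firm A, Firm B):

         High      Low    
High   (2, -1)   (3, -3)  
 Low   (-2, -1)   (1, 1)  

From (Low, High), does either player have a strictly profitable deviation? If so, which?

Both

Firm A at (Low, High) earns -2; deviating to High yields 2 — a strict improvement.
Firm B earns -1; deviating to Low yields 1 — a strict improvement.
Both Firm A and Firm B have strictly profitable deviations.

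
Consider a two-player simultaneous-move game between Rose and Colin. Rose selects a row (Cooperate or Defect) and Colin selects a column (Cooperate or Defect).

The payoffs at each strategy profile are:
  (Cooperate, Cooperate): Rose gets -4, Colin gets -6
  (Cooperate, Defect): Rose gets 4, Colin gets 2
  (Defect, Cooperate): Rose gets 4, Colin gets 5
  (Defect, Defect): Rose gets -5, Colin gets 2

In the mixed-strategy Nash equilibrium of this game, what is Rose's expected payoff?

-4/17

First find q, the probability Colin plays Cooperate, from Rose's indifference between Cooperate and Defect: −4q + 4(1−q) = 4q − 5(1−q), giving q = 9/17.
Since Rose is indifferent in equilibrium, Rose's expected payoff equals the payoff from either row against (9/17, 8/17). Using Cooperate: −4(9/17) + 4(8/17) = -4/17.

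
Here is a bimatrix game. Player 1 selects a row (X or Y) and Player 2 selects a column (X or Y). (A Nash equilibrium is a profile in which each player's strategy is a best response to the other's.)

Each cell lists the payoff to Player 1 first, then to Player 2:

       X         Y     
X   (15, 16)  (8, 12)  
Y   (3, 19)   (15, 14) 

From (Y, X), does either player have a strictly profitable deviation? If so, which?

Player 1

Player 1 at (Y, X) earns 3; deviating to X yields 15 — a strict improvement.
Player 2 earns 19; deviating to Y yields 14 — not better.
Only Player 1 has a strictly profitable deviation.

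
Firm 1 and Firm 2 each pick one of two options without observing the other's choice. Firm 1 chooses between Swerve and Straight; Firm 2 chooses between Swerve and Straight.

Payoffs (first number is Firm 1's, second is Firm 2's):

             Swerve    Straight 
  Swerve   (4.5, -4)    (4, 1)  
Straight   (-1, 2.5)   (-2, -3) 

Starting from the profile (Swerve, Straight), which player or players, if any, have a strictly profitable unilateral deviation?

Firm 1 at (Swerve, Straight) earns 4; deviating to Straight yields -2 — not better.
Firm 2 earns 1; deviating to Swerve yields -4 — not better.
Neither player can strictly improve; the profile is a Nash equilibrium.

Neither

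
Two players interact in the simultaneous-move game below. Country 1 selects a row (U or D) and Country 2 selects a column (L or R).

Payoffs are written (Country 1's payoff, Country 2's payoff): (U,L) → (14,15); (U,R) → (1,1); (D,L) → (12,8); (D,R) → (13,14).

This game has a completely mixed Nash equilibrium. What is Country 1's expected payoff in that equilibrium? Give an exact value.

First find q, the probability Country 2 plays L, from Country 1's indifference between U and D: 14q + (1−q) = 12q + 13(1−q), giving q = 6/7.
Since Country 1 is indifferent in equilibrium, Country 1's expected payoff equals the payoff from either row against (6/7, 1/7). Using U: 14(6/7) + (1/7) = 85/7.

85/7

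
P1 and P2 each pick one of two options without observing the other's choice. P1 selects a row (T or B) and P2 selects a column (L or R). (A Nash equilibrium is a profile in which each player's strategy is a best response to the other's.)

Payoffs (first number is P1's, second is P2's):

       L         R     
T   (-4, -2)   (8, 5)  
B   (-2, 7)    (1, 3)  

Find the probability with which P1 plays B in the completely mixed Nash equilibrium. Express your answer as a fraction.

7/11

Let r be the probability that P1 plays T. In a completely mixed equilibrium, P2 must be indifferent between L and R.
P2's expected payoff from L is −2r + 7(1−r); from R it is 5r + 3(1−r).
Setting these equal: −9r + 7 = 2r + 3, so r = 4/11.
Therefore P1 plays B with probability 1 − 4/11 = 7/11.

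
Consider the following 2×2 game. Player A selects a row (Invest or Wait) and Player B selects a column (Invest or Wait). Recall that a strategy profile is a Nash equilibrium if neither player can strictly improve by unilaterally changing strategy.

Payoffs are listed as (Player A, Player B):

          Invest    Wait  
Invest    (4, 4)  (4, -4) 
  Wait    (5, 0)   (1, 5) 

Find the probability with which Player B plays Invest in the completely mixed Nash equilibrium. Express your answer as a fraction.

3/4

Let y be the probability that Player B plays Invest. In a completely mixed equilibrium, Player A must be indifferent between Invest and Wait.
Player A's expected payoff from Invest is 4y + 4(1−y); from Wait it is 5y + (1−y).
Setting these equal: 4 = 4y + 1, so y = 3/4.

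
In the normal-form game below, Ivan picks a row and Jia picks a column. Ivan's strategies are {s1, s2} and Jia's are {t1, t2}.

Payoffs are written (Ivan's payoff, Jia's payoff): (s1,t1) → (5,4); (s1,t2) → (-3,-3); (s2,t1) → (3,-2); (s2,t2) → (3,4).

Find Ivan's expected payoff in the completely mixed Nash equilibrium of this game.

3

First find q, the probability Jia plays t1, from Ivan's indifference between s1 and s2: 5q − 3(1−q) = 3q + 3(1−q), giving q = 3/4.
Since Ivan is indifferent in equilibrium, Ivan's expected payoff equals the payoff from either row against (3/4, 1/4). Using s1: 5(3/4) − 3(1/4) = 3.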